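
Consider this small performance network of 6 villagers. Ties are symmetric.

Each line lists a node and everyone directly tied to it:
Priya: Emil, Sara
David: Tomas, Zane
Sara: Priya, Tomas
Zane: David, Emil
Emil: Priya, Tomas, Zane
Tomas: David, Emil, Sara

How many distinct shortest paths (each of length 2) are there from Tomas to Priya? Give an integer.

The shortest distance is 2. The length-2 paths are: Tomas–Emil–Priya; Tomas–Sara–Priya.
That gives 2 distinct shortest paths.

2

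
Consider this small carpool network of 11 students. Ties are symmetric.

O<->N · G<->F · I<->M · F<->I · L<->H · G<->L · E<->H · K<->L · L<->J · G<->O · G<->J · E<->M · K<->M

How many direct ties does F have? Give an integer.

2

F is directly tied to G and I. That is 2 neighbors, so the degree of F is 2.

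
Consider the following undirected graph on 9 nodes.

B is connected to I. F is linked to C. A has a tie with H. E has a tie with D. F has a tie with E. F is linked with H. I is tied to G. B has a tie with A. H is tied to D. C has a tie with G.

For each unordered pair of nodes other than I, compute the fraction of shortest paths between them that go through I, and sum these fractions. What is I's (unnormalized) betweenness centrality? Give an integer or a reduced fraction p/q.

Pairs whose geodesics pass through I — A–G: 1; B–G: 1; B–C: 1.
All other pairs contribute 0.
Summing the contributions gives betweenness(I) = 3.

3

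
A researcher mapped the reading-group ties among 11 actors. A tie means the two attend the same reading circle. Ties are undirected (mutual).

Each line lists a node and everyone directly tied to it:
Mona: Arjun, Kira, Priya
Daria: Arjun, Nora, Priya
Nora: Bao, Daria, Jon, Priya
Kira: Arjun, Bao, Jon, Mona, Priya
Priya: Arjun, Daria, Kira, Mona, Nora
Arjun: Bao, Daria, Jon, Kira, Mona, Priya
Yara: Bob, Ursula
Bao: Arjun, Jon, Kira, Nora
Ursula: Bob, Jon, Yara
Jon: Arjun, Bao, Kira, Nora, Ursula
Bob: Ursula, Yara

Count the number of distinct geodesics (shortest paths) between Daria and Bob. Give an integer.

The shortest distance is 4. The length-4 paths are: Daria–Nora–Jon–Ursula–Bob; Daria–Arjun–Jon–Ursula–Bob.
That gives 2 distinct shortest paths.

2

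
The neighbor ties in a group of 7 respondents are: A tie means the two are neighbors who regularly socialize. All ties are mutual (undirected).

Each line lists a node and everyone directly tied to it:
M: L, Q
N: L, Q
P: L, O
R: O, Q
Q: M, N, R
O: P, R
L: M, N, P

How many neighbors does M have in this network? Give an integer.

M is directly tied to L and Q. That is 2 neighbors, so the degree of M is 2.

2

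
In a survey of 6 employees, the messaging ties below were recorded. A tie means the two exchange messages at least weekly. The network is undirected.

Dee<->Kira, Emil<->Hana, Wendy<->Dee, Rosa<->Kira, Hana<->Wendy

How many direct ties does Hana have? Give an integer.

Hana is directly tied to Emil and Wendy. That is 2 neighbors, so the degree of Hana is 2.

2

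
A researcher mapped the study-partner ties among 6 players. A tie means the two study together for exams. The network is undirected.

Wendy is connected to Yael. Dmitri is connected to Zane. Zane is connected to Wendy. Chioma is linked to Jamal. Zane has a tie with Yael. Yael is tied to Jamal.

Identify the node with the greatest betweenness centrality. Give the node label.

Unnormalized betweenness of each node: Chioma:0, Dmitri:0, Jamal:4, Wendy:0, Yael:6, Zane:4.
Yael has the largest value, 6, making it the main broker — the node through which the most shortest paths run.

Yael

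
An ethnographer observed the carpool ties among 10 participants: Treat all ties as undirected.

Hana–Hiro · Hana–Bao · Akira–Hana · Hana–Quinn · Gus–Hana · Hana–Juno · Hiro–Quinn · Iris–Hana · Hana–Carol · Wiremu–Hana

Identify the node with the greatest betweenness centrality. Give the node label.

Hana

Unnormalized betweenness of each node: Akira:0, Bao:0, Carol:0, Gus:0, Hana:35, Hiro:0, Iris:0, Juno:0, Quinn:0, Wiremu:0.
Hana has the largest value, 35, making it the main broker — the node through which the most shortest paths run.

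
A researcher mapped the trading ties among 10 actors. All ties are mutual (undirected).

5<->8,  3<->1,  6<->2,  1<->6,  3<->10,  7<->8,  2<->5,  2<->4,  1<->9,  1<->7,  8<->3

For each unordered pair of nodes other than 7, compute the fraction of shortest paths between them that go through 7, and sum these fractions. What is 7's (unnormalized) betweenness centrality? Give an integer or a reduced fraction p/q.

Pairs whose geodesics pass through 7 — 6–8: 1/3; 1–8: 1/2; 1–5: 1/3; 8–9: 1/2; 5–9: 1/3.
All other pairs contribute 0.
Summing the contributions gives betweenness(7) = 2.

2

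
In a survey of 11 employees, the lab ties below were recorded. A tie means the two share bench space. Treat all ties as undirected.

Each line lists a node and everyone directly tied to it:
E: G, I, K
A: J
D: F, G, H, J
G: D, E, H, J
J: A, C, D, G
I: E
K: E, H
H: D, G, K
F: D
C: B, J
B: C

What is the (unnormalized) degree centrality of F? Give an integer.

1

F is directly tied to D. That is 1 neighbor, so the degree of F is 1.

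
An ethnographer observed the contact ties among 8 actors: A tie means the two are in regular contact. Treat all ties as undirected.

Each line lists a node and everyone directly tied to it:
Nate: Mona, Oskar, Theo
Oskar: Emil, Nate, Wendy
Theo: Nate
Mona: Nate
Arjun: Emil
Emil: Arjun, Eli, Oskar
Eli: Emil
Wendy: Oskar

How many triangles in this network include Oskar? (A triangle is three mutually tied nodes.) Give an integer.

0

Oskar's neighbors are Emil, Nate, and Wendy, but none of them are tied to each other, so no triangle contains Oskar.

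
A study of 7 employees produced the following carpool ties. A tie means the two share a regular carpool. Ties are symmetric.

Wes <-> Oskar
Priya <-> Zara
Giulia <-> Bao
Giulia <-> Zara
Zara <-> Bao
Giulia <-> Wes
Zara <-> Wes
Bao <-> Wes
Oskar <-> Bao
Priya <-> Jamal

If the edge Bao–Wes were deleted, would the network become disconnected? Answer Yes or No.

Even without that edge, Bao still reaches Wes via Bao – Giulia – Wes, so the network stays connected. Not a bridge.

No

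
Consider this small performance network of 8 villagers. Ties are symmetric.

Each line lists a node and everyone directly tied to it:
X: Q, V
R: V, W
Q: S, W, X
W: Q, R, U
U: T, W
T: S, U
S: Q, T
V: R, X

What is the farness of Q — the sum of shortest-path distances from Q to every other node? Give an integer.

11

Distances from Q: R:2, S:1, T:2, U:2, V:2, W:1, X:1.
Sum = 2 + 1 + 2 + 2 + 2 + 1 + 1 = 11.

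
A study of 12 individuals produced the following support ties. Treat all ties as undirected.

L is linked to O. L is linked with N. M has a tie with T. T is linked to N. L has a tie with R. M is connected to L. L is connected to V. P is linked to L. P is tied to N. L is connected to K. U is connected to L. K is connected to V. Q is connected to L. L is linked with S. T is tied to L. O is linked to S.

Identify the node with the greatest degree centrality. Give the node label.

Degrees — K:2, L:11, M:2, N:3, O:2, P:2, Q:1, R:1, S:2, T:3, U:1, V:2.
The maximum is 11, attained only by L.

L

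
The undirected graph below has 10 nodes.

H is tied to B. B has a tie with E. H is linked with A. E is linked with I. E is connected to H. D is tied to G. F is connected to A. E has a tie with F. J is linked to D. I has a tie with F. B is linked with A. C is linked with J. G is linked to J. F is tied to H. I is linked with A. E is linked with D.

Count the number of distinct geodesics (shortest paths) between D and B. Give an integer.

1

The shortest distance is 2, and the only length-2 path is D–E–B. So there is exactly 1 shortest path.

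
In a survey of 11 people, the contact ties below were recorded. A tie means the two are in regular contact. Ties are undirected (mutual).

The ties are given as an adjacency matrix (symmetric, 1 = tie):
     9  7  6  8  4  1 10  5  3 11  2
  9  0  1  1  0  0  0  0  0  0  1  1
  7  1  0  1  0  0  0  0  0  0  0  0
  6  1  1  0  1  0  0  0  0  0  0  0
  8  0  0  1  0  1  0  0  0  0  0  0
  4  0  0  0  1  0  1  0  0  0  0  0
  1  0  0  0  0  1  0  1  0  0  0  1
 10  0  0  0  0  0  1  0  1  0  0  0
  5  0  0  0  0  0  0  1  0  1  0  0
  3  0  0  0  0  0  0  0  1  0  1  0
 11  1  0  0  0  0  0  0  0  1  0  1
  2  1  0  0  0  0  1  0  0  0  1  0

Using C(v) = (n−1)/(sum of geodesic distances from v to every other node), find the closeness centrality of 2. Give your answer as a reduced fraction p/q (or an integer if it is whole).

Distances from 2: 1:1, 3:2, 4:2, 5:3, 6:2, 7:2, 8:3, 9:1, 10:2, 11:1. Sum = 19.
n = 11, so closeness = 10/19.

10/19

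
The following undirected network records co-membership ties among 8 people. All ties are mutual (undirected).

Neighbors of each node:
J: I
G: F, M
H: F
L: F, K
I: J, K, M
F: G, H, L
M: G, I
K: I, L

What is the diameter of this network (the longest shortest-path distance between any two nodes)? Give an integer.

5

Eccentricity of each node (its greatest distance to any other): F:4, G:3, H:5, I:4, J:5, K:3, L:3, M:3.
The maximum eccentricity is 5, realized for instance by the pair J–H via J – I – M – G – F – H. So the diameter is 5.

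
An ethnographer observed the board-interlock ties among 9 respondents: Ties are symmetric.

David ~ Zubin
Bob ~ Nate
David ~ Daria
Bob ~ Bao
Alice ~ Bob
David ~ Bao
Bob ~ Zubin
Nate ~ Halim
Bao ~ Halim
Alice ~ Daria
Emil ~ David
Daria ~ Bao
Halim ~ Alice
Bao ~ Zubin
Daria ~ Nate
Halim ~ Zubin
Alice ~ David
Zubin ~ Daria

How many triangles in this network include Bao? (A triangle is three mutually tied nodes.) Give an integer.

5

Bao's neighbors: Bob, Daria, David, Halim, and Zubin.
Neighbor pairs that are themselves tied: Bao–Bob–Zubin; Bao–Daria–David; Bao–Daria–Zubin; Bao–David–Zubin; Bao–Halim–Zubin. Each forms one triangle with Bao, for 5 in total.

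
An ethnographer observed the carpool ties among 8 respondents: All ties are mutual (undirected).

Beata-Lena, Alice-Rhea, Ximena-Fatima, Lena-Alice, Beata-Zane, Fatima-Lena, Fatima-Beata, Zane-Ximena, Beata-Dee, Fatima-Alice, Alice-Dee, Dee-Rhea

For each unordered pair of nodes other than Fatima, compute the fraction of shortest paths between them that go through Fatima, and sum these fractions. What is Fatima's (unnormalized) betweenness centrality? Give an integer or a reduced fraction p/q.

5

Pairs whose geodesics pass through Fatima — Rhea–Ximena: 1; Dee–Ximena: 2/3; Beata–Alice: 1/3; Beata–Ximena: 1/2; Lena–Ximena: 1; Alice–Zane: 2/4; Alice–Ximena: 1.
All other pairs contribute 0.
Summing the contributions gives betweenness(Fatima) = 5.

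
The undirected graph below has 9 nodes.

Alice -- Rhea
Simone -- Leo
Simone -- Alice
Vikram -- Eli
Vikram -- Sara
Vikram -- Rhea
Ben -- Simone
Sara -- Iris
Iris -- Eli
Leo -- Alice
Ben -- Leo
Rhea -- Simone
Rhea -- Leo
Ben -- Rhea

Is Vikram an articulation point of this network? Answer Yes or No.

Yes

Removing Vikram leaves {Alice, Ben, Leo, Rhea, and Simone} with no path to {Eli, Iris, and Sara}, so the network splits into 2 components. Vikram is a cut vertex.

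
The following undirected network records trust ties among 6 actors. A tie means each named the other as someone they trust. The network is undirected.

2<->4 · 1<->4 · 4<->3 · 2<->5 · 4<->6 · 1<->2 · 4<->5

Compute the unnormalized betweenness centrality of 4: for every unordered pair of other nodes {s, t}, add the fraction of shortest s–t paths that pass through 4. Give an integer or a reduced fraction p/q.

Pairs whose geodesics pass through 4 — 1–3: 1; 1–5: 1/2; 1–6: 1; 3–2: 1; 3–5: 1; 3–6: 1; 2–6: 1; 5–6: 1.
All other pairs contribute 0.
Summing the contributions gives betweenness(4) = 15/2.

15/2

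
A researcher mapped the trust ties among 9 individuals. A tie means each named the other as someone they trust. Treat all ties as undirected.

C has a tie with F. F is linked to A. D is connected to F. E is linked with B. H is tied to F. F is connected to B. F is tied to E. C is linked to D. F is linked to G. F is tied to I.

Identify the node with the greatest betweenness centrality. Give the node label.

F

Unnormalized betweenness of each node: A:0, B:0, C:0, D:0, E:0, F:26, G:0, H:0, I:0.
F has the largest value, 26, making it the main broker — the node through which the most shortest paths run.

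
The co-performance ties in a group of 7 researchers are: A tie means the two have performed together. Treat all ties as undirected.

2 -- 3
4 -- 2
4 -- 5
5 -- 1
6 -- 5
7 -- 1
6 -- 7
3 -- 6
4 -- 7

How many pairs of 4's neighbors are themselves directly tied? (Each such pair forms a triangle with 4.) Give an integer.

0

4's neighbors are 2, 5, and 7, but none of them are tied to each other, so no triangle contains 4.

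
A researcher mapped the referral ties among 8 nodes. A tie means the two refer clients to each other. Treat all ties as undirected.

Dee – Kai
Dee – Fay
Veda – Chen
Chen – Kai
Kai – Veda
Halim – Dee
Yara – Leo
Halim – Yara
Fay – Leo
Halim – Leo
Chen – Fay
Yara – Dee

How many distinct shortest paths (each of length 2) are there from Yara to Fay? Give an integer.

The shortest distance is 2. The length-2 paths are: Yara–Leo–Fay; Yara–Dee–Fay.
That gives 2 distinct shortest paths.

2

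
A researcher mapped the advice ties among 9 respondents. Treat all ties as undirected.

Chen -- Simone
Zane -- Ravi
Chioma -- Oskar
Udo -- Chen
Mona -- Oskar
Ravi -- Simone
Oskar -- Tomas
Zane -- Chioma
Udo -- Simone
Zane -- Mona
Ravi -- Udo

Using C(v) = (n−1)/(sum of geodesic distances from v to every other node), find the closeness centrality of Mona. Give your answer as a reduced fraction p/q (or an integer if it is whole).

4/9

Distances from Mona: Chen:4, Chioma:2, Oskar:1, Ravi:2, Simone:3, Tomas:2, Udo:3, Zane:1. Sum = 18.
n = 9, so closeness = 8/18 = 4/9.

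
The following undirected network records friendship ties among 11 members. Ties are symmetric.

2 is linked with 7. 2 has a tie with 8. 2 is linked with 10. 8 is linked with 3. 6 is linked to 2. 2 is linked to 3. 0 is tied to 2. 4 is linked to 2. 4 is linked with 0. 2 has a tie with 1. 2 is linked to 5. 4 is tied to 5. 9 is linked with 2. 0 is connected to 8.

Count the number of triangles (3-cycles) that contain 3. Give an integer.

3's neighbors: 2 and 8.
Neighbor pairs that are themselves tied: 3–2–8. Each forms one triangle with 3, for 1 in total.

1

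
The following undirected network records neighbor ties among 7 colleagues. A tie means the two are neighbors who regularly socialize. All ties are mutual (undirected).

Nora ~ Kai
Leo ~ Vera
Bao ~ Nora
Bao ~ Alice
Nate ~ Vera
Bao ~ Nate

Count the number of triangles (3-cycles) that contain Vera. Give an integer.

Vera's neighbors are Leo and Nate, but none of them are tied to each other, so no triangle contains Vera.

0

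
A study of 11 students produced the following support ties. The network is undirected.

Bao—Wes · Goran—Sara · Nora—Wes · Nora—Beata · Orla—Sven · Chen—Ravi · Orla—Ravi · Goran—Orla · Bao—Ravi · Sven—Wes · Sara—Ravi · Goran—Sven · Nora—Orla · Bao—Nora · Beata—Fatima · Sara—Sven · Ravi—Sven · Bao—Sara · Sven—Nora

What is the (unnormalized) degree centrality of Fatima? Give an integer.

1

Fatima is directly tied to Beata. That is 1 neighbor, so the degree of Fatima is 1.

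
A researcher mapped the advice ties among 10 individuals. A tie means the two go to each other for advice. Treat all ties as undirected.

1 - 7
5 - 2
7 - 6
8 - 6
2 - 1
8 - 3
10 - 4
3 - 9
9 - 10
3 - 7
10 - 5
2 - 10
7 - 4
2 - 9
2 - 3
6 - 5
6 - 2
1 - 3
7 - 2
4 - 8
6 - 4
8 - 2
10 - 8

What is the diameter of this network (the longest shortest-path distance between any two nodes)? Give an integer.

Eccentricity of each node (its greatest distance to any other): 1:2, 2:2, 3:2, 4:2, 5:2, 6:2, 7:2, 8:2, 9:2, 10:2.
The maximum eccentricity is 2, realized for instance by the pair 5–4 via 5 – 6 – 4. So the diameter is 2.

2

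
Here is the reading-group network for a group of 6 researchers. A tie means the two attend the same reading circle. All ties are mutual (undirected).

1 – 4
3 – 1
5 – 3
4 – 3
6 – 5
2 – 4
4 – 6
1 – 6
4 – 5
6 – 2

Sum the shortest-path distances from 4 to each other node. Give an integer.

5

Distances from 4: 1:1, 2:1, 3:1, 5:1, 6:1.
Sum = 1 + 1 + 1 + 1 + 1 = 5.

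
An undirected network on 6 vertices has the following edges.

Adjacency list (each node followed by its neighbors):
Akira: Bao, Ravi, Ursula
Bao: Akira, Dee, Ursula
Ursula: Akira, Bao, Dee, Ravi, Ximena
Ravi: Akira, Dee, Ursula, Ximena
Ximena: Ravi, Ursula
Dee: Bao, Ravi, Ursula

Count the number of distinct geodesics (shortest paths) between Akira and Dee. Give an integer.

3

The shortest distance is 2. The length-2 paths are: Akira–Bao–Dee; Akira–Ursula–Dee; Akira–Ravi–Dee.
That gives 3 distinct shortest paths.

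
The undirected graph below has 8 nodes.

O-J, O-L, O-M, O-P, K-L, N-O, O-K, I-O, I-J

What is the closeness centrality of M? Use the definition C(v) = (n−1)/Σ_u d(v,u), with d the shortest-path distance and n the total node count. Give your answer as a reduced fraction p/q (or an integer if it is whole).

Distances from M: I:2, J:2, K:2, L:2, N:2, O:1, P:2. Sum = 13.
n = 8, so closeness = 7/13.

7/13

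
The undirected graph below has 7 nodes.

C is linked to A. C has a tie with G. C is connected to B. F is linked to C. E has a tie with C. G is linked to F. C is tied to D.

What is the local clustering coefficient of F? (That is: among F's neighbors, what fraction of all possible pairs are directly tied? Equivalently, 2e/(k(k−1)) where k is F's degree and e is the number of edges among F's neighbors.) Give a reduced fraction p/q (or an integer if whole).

F's neighbors: C and G (k = 2).
Possible neighbor pairs: C(2,2) = 1. Edges among them: C–G → e = 1.
Clustering(F) = 1/1.

1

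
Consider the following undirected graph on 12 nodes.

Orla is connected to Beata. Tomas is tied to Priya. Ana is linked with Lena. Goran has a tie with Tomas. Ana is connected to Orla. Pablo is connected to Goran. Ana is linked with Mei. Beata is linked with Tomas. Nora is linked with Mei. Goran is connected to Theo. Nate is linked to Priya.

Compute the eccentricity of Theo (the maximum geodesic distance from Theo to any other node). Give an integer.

Distances from Theo: Ana:5, Beata:3, Goran:1, Lena:6, Mei:6, Nate:4, Nora:7, Orla:4, Pablo:2, Priya:3, Tomas:2.
The largest is 7 (to Nora), so the eccentricity of Theo is 7.

7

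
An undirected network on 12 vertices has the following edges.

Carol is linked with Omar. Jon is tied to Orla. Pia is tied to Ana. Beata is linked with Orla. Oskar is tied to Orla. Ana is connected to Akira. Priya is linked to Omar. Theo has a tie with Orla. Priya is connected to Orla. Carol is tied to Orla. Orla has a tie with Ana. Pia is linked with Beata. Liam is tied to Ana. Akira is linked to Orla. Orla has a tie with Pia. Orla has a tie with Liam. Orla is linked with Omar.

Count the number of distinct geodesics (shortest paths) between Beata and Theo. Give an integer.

1

The shortest distance is 2, and the only length-2 path is Beata–Orla–Theo. So there is exactly 1 shortest path.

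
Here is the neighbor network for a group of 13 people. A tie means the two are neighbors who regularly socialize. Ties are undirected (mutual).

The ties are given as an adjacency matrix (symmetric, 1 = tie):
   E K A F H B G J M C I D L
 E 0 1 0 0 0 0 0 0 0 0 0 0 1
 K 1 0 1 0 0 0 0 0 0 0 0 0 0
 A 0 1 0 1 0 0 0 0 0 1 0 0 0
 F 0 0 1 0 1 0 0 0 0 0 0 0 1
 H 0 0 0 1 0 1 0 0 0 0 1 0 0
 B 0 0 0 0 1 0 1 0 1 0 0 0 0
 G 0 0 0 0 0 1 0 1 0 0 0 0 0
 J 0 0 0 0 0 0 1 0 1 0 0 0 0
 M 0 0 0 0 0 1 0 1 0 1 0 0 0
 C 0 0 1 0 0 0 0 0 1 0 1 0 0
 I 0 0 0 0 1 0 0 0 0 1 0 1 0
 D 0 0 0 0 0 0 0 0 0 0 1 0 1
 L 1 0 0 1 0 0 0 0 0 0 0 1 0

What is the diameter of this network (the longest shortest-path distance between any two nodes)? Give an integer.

Eccentricity of each node (its greatest distance to any other): A:4, B:4, C:3, D:4, E:5, F:4, G:5, H:3, I:3, J:5, K:5, L:5, M:4.
The maximum eccentricity is 5, realized for instance by the pair E–G via E – L – F – H – B – G. So the diameter is 5.

5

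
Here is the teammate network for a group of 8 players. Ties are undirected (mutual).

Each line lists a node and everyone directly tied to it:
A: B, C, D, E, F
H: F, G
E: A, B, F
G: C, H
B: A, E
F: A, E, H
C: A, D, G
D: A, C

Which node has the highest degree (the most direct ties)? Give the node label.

Degrees — A:5, B:2, C:3, D:2, E:3, F:3, G:2, H:2.
The maximum is 5, attained only by A.

A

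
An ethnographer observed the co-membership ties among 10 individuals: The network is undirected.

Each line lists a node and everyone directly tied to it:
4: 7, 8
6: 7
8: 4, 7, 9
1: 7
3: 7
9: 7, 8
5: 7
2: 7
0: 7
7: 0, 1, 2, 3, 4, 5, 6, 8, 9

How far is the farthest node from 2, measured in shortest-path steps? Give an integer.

Distances from 2: 0:2, 1:2, 3:2, 4:2, 5:2, 6:2, 7:1, 8:2, 9:2.
The largest is 2 (to 6, 5, 3, 1, 9, 4, 0, and 8), so the eccentricity of 2 is 2.

2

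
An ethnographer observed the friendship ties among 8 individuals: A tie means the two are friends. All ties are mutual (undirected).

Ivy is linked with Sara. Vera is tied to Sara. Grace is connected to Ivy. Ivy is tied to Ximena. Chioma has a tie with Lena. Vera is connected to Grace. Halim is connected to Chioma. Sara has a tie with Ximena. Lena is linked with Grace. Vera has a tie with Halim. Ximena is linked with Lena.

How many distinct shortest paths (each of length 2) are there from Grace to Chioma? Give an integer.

1

The shortest distance is 2, and the only length-2 path is Grace–Lena–Chioma. So there is exactly 1 shortest path.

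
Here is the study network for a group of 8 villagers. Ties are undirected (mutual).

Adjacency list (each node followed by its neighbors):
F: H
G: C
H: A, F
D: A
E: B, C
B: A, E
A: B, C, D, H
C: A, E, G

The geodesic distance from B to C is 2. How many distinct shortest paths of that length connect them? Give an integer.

The shortest distance is 2. The length-2 paths are: B–E–C; B–A–C.
That gives 2 distinct shortest paths.

2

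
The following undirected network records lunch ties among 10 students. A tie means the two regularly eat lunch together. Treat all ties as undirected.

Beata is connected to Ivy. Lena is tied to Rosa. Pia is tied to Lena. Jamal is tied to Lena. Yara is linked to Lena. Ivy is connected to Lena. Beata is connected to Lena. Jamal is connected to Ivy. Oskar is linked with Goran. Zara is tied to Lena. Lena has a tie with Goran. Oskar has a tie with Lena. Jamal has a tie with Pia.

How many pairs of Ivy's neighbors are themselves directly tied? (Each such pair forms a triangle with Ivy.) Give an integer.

Ivy's neighbors: Beata, Jamal, and Lena.
Neighbor pairs that are themselves tied: Ivy–Beata–Lena; Ivy–Jamal–Lena. Each forms one triangle with Ivy, for 2 in total.

2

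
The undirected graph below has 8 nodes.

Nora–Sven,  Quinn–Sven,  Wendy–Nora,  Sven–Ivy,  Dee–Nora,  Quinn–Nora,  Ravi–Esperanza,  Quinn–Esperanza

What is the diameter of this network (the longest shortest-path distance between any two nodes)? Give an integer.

4

Eccentricity of each node (its greatest distance to any other): Dee:4, Esperanza:3, Ivy:4, Nora:3, Quinn:2, Ravi:4, Sven:3, Wendy:4.
The maximum eccentricity is 4, realized for instance by the pair Ravi–Dee via Ravi – Esperanza – Quinn – Nora – Dee. So the diameter is 4.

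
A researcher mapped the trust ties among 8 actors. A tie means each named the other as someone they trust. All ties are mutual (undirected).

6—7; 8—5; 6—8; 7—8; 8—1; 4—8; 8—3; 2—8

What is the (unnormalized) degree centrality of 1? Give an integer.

1

1 is directly tied to 8. That is 1 neighbor, so the degree of 1 is 1.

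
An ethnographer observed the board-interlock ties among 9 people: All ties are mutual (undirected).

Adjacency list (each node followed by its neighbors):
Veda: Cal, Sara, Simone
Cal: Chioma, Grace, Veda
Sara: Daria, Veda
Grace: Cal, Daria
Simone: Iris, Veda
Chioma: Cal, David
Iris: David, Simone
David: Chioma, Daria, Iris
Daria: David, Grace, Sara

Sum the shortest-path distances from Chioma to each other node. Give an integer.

16

Distances from Chioma: Cal:1, Daria:2, David:1, Grace:2, Iris:2, Sara:3, Simone:3, Veda:2.
Sum = 1 + 2 + 1 + 2 + 2 + 3 + 3 + 2 = 16.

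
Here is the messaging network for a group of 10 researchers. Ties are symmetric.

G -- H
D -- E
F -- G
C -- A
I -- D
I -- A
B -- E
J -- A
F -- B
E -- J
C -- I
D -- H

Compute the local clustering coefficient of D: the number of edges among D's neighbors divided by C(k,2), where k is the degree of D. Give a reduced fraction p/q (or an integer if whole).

D's neighbors: E, H, and I (k = 3).
Possible neighbor pairs: C(3,2) = 3. Edges among them: none → e = 0.
Clustering(D) = 0/3 = 0.

0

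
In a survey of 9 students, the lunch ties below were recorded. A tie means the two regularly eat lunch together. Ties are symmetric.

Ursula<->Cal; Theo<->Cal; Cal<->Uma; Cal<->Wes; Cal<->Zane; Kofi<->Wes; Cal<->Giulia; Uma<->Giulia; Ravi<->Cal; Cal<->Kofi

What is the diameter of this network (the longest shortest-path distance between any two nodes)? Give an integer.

2

Eccentricity of each node (its greatest distance to any other): Cal:1, Giulia:2, Kofi:2, Ravi:2, Theo:2, Uma:2, Ursula:2, Wes:2, Zane:2.
The maximum eccentricity is 2, realized for instance by the pair Giulia–Kofi via Giulia – Cal – Kofi. So the diameter is 2.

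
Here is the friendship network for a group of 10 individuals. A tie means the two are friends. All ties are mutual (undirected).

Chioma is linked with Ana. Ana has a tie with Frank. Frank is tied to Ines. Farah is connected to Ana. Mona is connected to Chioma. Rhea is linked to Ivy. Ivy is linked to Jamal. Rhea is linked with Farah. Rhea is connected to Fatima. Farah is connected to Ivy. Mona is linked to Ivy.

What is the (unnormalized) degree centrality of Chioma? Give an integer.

Chioma is directly tied to Ana and Mona. That is 2 neighbors, so the degree of Chioma is 2.

2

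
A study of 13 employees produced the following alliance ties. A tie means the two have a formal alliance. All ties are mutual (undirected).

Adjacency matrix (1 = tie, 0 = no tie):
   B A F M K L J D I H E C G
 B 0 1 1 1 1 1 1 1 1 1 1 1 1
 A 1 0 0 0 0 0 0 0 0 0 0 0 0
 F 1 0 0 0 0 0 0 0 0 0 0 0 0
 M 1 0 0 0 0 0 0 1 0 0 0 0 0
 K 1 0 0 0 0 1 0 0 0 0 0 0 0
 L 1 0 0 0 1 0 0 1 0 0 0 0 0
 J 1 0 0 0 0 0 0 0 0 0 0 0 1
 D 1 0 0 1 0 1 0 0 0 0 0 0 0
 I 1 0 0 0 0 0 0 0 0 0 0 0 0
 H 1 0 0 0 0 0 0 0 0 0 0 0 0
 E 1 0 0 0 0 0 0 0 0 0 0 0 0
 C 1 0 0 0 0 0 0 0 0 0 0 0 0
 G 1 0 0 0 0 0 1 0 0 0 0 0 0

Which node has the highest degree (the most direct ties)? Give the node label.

Degrees — A:1, B:12, C:1, D:3, E:1, F:1, G:2, H:1, I:1, J:2, K:2, L:3, M:2.
The maximum is 12, attained only by B.

B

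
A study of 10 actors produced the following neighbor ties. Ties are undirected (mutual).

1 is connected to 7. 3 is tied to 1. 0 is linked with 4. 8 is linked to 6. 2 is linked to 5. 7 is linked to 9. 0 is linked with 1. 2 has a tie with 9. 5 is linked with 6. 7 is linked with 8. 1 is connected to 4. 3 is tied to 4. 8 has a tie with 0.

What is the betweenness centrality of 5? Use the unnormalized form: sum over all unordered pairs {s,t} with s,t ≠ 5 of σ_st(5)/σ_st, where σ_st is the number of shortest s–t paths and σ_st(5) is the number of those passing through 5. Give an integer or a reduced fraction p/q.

Pairs whose geodesics pass through 5 — 6–9: 1/2; 6–2: 1; 8–2: 1/2; 0–2: 1/3.
All other pairs contribute 0.
Summing the contributions gives betweenness(5) = 7/3.

7/3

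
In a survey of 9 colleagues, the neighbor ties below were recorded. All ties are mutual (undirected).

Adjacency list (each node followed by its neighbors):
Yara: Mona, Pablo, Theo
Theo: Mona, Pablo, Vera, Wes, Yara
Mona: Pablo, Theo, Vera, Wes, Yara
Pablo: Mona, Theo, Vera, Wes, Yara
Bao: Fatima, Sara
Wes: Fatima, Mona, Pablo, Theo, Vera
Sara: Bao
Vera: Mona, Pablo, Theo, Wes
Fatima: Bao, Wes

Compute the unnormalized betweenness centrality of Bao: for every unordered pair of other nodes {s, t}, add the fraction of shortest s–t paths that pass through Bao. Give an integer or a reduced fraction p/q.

7

Pairs whose geodesics pass through Bao — Fatima–Sara: 1; Sara–Mona: 1; Sara–Vera: 1; Sara–Yara: 3/3; Sara–Wes: 1; Sara–Pablo: 1; Sara–Theo: 1.
All other pairs contribute 0.
Summing the contributions gives betweenness(Bao) = 7.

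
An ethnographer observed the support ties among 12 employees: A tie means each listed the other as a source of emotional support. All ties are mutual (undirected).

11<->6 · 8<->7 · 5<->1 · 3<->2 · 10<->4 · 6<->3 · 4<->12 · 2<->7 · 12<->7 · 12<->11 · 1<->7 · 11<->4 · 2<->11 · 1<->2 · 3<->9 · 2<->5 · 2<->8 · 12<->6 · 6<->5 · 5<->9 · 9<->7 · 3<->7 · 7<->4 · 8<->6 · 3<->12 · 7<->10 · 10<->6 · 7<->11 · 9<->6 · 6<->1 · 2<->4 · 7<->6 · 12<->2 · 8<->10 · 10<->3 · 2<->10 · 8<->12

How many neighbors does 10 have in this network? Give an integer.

6

10 is directly tied to 2, 3, 4, 6, 7, and 8. That is 6 neighbors, so the degree of 10 is 6.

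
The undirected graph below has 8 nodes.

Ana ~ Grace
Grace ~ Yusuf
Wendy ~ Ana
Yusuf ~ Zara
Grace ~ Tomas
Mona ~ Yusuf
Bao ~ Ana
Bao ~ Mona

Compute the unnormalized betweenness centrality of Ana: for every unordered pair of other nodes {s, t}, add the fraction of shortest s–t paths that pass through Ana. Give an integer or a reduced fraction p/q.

8

Pairs whose geodesics pass through Ana — Bao–Wendy: 1; Bao–Tomas: 1; Bao–Grace: 1; Zara–Wendy: 1; Wendy–Tomas: 1; Wendy–Mona: 1; Wendy–Yusuf: 1; Wendy–Grace: 1.
All other pairs contribute 0.
Summing the contributions gives betweenness(Ana) = 8.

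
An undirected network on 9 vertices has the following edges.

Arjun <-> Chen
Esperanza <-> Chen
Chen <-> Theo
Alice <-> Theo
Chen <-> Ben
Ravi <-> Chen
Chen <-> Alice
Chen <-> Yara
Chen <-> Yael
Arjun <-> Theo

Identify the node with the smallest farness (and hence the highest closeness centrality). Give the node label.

Chen

Farness (sum of distances to all others) for each node — Alice:14, Arjun:14, Ben:15, Chen:8, Esperanza:15, Ravi:15, Theo:13, Yael:15, Yara:15.
The smallest farness is 8, for Chen, so Chen has the highest closeness.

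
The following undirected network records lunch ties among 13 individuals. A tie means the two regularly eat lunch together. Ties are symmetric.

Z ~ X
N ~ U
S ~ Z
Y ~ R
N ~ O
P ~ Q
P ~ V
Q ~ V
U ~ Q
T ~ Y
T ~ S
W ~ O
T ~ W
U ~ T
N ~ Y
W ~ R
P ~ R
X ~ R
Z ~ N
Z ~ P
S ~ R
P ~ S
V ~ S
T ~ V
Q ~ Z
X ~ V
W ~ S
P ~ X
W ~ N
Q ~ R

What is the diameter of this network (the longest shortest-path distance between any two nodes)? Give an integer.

Eccentricity of each node (its greatest distance to any other): N:3, O:3, P:3, Q:3, R:2, S:2, T:2, U:3, V:3, W:2, X:3, Y:2, Z:2.
The maximum eccentricity is 3, realized for instance by the pair U–X via U – Q – Z – X. So the diameter is 3.

3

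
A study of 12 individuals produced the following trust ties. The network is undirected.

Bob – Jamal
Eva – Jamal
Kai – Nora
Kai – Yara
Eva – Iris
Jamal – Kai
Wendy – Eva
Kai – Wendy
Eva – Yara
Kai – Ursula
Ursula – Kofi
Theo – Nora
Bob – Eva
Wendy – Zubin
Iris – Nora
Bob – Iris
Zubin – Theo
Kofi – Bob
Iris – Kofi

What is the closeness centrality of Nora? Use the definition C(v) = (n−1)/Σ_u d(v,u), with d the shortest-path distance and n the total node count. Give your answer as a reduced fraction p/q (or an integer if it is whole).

Distances from Nora: Bob:2, Eva:2, Iris:1, Jamal:2, Kai:1, Kofi:2, Theo:1, Ursula:2, Wendy:2, Yara:2, Zubin:2. Sum = 19.
n = 12, so closeness = 11/19.

11/19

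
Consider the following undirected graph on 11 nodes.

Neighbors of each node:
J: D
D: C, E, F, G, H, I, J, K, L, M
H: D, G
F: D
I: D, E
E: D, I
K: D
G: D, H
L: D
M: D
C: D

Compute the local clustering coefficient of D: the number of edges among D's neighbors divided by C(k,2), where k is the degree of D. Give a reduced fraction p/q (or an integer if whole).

D's neighbors: C, E, F, G, H, I, J, K, L, and M (k = 10).
Possible neighbor pairs: C(10,2) = 45. Edges among them: E–I, G–H → e = 2.
Clustering(D) = 2/45.

2/45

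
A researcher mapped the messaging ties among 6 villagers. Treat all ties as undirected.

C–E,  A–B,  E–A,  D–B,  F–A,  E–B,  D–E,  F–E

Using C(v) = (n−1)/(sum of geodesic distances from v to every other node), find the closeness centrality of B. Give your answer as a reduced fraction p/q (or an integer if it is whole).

Distances from B: A:1, C:2, D:1, E:1, F:2. Sum = 7.
n = 6, so closeness = 5/7.

5/7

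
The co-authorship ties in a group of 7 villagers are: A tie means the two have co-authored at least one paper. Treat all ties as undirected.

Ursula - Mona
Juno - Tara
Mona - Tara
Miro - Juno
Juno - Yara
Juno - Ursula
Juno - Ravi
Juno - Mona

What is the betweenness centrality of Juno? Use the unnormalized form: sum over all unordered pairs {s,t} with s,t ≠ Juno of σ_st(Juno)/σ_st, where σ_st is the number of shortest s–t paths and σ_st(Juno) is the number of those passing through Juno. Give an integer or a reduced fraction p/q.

Pairs whose geodesics pass through Juno — Ursula–Tara: 1/2; Ursula–Miro: 1; Ursula–Yara: 1; Ursula–Ravi: 1; Tara–Miro: 1; Tara–Yara: 1; Tara–Ravi: 1; Miro–Yara: 1; Miro–Mona: 1; Miro–Ravi: 1; Yara–Mona: 1; Yara–Ravi: 1; Mona–Ravi: 1.
All other pairs contribute 0.
Summing the contributions gives betweenness(Juno) = 25/2.

25/2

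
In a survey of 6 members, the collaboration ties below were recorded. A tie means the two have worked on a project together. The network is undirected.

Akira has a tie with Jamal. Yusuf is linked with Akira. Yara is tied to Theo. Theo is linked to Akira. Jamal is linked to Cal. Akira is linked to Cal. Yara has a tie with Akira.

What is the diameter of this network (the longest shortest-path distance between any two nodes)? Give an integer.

2

Eccentricity of each node (its greatest distance to any other): Akira:1, Cal:2, Jamal:2, Theo:2, Yara:2, Yusuf:2.
The maximum eccentricity is 2, realized for instance by the pair Yara–Yusuf via Yara – Akira – Yusuf. So the diameter is 2.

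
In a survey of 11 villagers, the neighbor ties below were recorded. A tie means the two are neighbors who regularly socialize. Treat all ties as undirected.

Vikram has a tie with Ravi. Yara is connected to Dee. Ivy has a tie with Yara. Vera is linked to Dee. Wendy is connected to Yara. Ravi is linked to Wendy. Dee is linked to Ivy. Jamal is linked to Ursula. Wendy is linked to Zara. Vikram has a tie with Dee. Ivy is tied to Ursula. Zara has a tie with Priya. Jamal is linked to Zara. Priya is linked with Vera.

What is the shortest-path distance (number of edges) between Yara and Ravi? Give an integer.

One shortest route is Yara – Wendy – Ravi, which uses 2 edges, and Yara and Ravi are not directly tied, so nothing shorter exists. So d(Yara,Ravi) = 2.

2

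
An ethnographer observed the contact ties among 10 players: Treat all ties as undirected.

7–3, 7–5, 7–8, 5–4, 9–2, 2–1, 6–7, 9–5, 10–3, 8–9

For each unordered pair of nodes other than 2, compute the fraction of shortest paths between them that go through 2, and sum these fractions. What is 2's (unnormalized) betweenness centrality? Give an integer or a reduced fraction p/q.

Pairs whose geodesics pass through 2 — 7–1: 2/2; 8–1: 1; 3–1: 2/2; 10–1: 2/2; 4–1: 1; 9–1: 1; 1–6: 2/2; 1–5: 1.
All other pairs contribute 0.
Summing the contributions gives betweenness(2) = 8.

8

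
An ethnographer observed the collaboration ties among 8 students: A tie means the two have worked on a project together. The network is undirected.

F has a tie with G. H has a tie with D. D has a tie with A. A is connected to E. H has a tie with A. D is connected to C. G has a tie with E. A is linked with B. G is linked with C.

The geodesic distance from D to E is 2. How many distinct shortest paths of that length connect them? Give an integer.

The shortest distance is 2, and the only length-2 path is D–A–E. So there is exactly 1 shortest path.

1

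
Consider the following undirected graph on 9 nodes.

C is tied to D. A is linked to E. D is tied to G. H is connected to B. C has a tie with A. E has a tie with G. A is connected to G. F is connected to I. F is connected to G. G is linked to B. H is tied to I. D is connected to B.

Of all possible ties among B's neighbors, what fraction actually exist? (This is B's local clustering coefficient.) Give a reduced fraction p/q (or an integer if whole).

1/3

B's neighbors: D, G, and H (k = 3).
Possible neighbor pairs: C(3,2) = 3. Edges among them: D–G → e = 1.
Clustering(B) = 1/3.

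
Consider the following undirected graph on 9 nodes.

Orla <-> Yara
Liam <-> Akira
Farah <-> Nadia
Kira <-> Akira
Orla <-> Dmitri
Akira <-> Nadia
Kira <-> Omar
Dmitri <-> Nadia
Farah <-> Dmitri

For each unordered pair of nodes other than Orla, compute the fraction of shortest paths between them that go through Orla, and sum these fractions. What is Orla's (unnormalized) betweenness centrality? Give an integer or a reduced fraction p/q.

Pairs whose geodesics pass through Orla — Nadia–Yara: 1; Liam–Yara: 1; Kira–Yara: 1; Akira–Yara: 1; Omar–Yara: 1; Dmitri–Yara: 1; Yara–Farah: 1.
All other pairs contribute 0.
Summing the contributions gives betweenness(Orla) = 7.

7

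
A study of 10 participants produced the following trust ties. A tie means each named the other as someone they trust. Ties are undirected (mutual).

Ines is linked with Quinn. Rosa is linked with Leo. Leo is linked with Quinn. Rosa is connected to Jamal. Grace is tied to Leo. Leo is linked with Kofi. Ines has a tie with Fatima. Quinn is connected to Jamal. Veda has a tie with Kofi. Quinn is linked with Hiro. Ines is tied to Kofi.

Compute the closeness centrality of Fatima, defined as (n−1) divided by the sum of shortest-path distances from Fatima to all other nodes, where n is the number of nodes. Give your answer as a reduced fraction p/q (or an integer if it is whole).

Distances from Fatima: Grace:4, Hiro:3, Ines:1, Jamal:3, Kofi:2, Leo:3, Quinn:2, Rosa:4, Veda:3. Sum = 25.
n = 10, so closeness = 9/25.

9/25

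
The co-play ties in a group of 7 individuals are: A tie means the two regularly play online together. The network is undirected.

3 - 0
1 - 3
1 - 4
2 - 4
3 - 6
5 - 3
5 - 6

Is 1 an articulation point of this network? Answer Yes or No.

Removing 1 leaves {0, 3, 5, and 6} with no path to {2 and 4}, so the network splits into 2 components. 1 is a cut vertex.

Yes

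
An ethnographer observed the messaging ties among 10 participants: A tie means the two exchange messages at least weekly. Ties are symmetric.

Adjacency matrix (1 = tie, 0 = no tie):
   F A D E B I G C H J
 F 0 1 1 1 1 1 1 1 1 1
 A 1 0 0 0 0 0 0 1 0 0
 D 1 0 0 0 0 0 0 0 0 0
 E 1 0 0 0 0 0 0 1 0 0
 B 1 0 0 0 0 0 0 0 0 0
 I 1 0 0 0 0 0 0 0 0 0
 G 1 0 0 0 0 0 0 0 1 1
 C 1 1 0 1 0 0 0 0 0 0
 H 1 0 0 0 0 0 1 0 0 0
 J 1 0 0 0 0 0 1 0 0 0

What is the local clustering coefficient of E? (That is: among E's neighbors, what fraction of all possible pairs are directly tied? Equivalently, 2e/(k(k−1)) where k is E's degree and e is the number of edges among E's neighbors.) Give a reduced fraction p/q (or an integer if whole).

E's neighbors: C and F (k = 2).
Possible neighbor pairs: C(2,2) = 1. Edges among them: C–F → e = 1.
Clustering(E) = 1/1.

1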